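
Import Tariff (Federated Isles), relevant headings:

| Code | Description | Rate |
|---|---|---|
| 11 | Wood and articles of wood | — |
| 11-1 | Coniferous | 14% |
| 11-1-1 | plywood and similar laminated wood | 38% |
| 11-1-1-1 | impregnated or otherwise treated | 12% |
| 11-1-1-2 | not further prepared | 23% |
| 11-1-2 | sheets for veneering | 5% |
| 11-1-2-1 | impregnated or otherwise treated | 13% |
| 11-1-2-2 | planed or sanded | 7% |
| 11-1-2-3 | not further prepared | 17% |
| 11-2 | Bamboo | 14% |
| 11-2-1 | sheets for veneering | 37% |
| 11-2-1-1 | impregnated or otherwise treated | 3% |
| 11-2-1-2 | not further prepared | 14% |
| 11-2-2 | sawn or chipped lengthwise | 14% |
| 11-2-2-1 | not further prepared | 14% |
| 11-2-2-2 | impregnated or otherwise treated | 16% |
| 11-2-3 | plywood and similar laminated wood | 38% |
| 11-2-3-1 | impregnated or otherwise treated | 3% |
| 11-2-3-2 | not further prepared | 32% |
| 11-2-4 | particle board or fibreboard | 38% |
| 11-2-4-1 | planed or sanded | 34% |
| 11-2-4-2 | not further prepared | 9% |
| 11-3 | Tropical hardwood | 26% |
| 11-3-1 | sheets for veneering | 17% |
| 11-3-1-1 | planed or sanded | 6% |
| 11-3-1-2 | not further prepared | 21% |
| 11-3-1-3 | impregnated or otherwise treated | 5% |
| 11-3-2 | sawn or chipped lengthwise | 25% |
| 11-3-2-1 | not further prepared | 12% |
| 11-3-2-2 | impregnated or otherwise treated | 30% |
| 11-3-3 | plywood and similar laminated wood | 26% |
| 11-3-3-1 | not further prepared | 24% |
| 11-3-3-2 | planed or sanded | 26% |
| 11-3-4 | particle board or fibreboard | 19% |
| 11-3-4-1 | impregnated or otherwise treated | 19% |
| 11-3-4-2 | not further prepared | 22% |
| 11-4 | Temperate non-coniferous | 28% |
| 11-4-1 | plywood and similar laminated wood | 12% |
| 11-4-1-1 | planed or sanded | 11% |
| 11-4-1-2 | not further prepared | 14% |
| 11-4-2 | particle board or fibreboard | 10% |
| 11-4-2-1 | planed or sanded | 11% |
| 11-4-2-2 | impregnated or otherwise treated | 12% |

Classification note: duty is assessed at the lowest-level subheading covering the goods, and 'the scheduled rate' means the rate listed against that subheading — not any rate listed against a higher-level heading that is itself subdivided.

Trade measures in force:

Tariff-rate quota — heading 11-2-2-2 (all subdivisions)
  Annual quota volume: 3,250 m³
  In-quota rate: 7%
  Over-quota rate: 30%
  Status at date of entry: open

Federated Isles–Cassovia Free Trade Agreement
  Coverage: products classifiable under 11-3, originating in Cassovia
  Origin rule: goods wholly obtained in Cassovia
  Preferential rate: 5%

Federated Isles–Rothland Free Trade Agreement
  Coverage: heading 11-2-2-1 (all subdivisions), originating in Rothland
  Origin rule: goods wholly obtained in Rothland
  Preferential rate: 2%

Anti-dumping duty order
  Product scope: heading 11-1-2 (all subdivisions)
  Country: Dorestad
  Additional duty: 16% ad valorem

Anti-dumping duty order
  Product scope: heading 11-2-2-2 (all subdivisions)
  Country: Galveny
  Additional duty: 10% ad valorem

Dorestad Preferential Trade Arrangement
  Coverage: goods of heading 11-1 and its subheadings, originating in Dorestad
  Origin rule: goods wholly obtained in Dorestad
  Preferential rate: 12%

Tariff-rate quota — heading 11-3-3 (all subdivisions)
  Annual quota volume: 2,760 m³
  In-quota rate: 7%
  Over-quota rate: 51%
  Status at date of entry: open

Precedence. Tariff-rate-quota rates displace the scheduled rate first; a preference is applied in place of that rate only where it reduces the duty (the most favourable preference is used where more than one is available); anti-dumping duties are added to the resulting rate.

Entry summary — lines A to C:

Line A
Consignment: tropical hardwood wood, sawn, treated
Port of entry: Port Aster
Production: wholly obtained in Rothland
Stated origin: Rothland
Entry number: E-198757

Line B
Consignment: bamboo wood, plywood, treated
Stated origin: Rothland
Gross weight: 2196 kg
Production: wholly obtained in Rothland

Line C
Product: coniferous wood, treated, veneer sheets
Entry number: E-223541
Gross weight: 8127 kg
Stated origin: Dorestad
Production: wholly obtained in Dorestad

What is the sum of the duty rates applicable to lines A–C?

61%

Line A: tropical hardwood → 11-3; sawn → 11-3-2; treated → 11-3-2-2. Scheduled 30%. Rothland agreement on 11-2-2-1: 11-3-2-2 not covered. → 30%.
Line B: bamboo → 11-2; plywood → 11-2-3; treated → 11-2-3-1. Scheduled 3%. Rothland agreement on 11-2-2-1: 11-2-3-1 not covered. → 3%.
Line C: coniferous → 11-1; veneer sheets → 11-1-2; treated → 11-1-2-1. Scheduled 13%. Dorestad agreement on 11-1: wholly obtained → 12% available; preferential 12%; anti-dumping (Dorestad, 11-1-2): +16%; total 12% + 16% = 28%. → 28%.
Sum: 30% + 3% + 28% = 61%.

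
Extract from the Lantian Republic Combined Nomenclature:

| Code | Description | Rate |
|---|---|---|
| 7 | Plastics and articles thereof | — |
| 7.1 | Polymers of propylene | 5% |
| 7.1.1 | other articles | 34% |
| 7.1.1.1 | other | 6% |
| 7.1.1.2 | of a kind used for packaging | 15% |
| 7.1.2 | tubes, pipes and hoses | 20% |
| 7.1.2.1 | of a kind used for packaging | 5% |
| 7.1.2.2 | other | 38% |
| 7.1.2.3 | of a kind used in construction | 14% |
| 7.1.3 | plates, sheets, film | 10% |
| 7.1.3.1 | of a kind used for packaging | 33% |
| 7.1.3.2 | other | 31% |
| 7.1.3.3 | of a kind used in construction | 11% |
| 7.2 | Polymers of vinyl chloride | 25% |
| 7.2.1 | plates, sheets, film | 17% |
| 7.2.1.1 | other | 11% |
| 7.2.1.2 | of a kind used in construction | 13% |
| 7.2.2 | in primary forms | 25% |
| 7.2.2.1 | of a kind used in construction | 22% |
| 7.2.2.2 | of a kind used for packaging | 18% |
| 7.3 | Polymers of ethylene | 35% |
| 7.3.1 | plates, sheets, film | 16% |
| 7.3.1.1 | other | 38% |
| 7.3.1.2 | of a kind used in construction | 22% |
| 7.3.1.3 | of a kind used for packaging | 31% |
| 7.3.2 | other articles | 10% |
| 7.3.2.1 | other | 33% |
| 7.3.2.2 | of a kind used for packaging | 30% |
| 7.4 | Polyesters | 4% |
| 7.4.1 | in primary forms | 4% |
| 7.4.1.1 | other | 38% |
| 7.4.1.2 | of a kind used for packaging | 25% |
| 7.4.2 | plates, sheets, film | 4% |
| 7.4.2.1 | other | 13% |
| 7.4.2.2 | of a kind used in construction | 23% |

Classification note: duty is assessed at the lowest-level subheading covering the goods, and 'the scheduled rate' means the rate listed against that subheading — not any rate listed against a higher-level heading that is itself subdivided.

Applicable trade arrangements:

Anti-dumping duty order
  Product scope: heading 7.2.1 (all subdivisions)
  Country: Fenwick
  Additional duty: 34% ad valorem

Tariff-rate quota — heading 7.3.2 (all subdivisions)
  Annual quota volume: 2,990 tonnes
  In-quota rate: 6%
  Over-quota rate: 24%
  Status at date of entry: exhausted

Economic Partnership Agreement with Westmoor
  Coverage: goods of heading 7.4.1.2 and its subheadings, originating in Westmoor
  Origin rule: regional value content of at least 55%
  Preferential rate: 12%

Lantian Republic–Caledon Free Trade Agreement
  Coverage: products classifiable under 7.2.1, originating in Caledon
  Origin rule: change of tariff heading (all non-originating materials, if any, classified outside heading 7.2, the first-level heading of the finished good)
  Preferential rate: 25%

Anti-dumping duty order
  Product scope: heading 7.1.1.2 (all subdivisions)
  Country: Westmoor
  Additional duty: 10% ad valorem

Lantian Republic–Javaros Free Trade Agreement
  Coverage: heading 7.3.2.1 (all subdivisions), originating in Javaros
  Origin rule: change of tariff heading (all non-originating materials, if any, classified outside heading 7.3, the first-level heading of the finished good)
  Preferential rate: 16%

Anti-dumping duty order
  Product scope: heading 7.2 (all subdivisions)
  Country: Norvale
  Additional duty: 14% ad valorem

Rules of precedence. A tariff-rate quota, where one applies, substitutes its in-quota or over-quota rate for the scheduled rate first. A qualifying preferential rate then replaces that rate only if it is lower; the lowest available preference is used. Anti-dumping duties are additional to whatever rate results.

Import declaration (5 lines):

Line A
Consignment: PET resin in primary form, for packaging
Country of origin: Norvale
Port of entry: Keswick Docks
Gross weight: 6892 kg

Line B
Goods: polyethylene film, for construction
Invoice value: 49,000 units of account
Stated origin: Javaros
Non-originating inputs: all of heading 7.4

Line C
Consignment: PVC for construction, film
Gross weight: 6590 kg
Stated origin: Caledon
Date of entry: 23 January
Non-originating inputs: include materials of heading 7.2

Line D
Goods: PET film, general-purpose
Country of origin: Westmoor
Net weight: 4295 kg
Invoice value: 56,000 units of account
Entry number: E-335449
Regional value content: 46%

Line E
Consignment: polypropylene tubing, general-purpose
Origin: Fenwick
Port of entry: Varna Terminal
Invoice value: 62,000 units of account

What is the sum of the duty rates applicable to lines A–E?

111%

Line A: PET → 7.4; resin in primary form → 7.4.1; for packaging → 7.4.1.2. Scheduled 25%. No special measure applies. → 25%.
Line B: polyethylene → 7.3; film → 7.3.1; for construction → 7.3.1.2. Scheduled 22%. Javaros agreement on 7.3.2.1: 7.3.1.2 not covered. → 22%.
Line C: PVC → 7.2; film → 7.2.1; for construction → 7.2.1.2. Scheduled 13%. Caledon agreement on 7.2.1: CTH not met. → 13%.
Line D: PET → 7.4; film → 7.4.2; general-purpose → 7.4.2.1. Scheduled 13%. Westmoor agreement on 7.4.1.2: 7.4.2.1 not covered. → 13%.
Line E: polypropylene → 7.1; tubing → 7.1.2; general-purpose → 7.1.2.2. Scheduled 38%. No special measure applies. → 38%.
Sum: 25% + 22% + 13% + 13% + 38% = 111%.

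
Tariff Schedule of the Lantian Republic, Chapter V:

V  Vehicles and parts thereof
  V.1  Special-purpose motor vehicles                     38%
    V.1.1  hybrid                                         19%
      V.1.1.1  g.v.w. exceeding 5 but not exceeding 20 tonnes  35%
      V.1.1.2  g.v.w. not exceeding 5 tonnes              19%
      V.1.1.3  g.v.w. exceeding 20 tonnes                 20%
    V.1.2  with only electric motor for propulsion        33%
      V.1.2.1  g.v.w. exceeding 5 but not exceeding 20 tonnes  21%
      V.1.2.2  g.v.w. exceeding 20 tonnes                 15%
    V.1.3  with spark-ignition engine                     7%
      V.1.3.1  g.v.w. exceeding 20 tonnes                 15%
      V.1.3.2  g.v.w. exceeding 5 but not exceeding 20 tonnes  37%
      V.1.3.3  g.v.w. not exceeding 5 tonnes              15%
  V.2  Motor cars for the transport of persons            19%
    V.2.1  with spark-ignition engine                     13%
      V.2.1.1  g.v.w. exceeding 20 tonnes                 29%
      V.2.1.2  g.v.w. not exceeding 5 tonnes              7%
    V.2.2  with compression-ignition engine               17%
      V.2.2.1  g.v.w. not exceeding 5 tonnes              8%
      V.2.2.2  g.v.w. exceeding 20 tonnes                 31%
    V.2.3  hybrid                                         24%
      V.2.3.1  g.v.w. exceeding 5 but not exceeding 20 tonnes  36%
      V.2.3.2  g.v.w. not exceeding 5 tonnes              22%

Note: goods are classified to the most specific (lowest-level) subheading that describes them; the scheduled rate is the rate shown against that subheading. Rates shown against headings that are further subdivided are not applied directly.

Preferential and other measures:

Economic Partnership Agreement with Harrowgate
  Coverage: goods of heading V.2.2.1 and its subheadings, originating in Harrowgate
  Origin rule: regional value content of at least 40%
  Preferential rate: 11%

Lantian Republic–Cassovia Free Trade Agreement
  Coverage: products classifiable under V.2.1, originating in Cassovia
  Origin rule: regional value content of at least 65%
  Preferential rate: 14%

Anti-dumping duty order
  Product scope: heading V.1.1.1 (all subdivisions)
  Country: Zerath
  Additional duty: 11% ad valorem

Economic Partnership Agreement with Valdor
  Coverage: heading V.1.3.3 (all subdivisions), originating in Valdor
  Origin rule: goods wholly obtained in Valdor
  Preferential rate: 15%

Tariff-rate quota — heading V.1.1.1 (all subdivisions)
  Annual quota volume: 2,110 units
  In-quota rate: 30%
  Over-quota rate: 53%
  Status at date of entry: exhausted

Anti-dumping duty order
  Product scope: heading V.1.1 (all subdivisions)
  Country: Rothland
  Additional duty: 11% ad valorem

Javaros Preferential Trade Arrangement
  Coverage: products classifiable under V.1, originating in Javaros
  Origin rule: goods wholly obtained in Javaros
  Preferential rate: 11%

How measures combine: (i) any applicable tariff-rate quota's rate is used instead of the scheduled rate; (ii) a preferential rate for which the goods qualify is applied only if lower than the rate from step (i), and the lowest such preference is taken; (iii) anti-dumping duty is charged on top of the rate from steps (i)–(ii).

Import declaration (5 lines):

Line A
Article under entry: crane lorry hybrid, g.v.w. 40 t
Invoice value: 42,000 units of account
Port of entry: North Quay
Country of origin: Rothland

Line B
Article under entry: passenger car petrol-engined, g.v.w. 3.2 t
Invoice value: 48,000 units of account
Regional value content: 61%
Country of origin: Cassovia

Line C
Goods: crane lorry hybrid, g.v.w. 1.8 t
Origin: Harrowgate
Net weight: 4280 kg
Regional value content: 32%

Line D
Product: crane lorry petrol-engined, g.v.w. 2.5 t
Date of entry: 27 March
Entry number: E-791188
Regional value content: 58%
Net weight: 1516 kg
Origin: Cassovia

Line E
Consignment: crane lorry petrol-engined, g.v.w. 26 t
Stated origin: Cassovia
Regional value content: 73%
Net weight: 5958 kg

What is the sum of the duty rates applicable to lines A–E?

87%

Line A: crane lorry → V.1; hybrid → V.1.1; g.v.w. 40 t → V.1.1.3. Scheduled 20%. anti-dumping (Rothland, V.1.1): +11%; total 20% + 11% = 31%. → 31%.
Line B: passenger car → V.2; petrol-engined → V.2.1; g.v.w. 3.2 t → V.2.1.2. Scheduled 7%. Cassovia agreement on V.2.1: RVC < 65%. → 7%.
Line C: crane lorry → V.1; hybrid → V.1.1; g.v.w. 1.8 t → V.1.1.2. Scheduled 19%. Harrowgate agreement on V.2.2.1: V.1.1.2 not covered. → 19%.
Line D: crane lorry → V.1; petrol-engined → V.1.3; g.v.w. 2.5 t → V.1.3.3. Scheduled 15%. Cassovia agreement on V.2.1: V.1.3.3 not covered. → 15%.
Line E: crane lorry → V.1; petrol-engined → V.1.3; g.v.w. 26 t → V.1.3.1. Scheduled 15%. Cassovia agreement on V.2.1: V.1.3.1 not covered. → 15%.
Sum: 31% + 7% + 19% + 15% + 15% = 87%.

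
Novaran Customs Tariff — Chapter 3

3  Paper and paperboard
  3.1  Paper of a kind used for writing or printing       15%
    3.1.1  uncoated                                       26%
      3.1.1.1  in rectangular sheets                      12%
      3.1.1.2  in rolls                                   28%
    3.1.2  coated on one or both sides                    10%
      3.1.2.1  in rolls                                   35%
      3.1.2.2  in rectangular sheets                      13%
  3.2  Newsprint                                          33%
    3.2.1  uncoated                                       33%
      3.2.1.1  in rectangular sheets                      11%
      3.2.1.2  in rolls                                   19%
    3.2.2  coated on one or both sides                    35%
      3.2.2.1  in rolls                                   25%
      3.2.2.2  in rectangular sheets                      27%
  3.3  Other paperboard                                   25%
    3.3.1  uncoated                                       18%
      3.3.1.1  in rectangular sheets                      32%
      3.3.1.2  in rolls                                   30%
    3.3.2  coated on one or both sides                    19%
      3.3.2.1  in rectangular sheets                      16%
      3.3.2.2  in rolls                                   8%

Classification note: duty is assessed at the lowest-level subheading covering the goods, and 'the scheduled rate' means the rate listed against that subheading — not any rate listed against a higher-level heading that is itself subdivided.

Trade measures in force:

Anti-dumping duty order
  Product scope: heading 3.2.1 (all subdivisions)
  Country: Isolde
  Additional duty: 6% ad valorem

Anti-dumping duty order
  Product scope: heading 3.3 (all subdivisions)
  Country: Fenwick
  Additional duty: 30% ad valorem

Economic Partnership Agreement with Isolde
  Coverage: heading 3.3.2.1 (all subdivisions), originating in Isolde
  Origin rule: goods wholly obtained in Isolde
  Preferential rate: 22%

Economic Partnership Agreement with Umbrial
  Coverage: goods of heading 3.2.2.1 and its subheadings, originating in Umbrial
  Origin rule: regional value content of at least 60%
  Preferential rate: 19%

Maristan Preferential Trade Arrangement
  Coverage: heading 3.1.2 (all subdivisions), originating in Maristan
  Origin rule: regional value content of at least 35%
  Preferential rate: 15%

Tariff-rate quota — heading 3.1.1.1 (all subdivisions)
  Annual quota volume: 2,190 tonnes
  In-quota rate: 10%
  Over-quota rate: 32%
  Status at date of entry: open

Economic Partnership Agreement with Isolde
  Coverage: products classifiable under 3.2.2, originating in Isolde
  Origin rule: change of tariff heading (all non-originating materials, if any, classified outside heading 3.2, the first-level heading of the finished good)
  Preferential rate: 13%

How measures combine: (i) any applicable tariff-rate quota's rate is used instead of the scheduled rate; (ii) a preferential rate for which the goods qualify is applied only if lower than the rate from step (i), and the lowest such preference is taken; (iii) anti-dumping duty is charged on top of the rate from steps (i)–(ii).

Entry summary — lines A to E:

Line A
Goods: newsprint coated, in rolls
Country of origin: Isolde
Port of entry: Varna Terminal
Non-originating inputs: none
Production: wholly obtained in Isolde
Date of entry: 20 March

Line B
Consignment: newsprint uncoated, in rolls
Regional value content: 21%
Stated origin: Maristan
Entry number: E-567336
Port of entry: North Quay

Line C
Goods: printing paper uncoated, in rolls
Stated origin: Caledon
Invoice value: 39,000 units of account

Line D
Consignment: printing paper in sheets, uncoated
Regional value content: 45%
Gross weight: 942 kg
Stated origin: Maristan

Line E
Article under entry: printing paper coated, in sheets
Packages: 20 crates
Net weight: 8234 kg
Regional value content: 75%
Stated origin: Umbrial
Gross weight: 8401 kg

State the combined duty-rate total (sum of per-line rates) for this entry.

83%

Line A: newsprint → 3.2; coated → 3.2.2; in rolls → 3.2.2.1. Scheduled 25%. Isolde agreement on 3.3.2.1: 3.2.2.1 not covered; Isolde agreement on 3.2.2: CTH met → 13% available; preferential 13%. → 13%.
Line B: newsprint → 3.2; uncoated → 3.2.1; in rolls → 3.2.1.2. Scheduled 19%. Maristan agreement on 3.1.2: 3.2.1.2 not covered. → 19%.
Line C: printing paper → 3.1; uncoated → 3.1.1; in rolls → 3.1.1.2. Scheduled 28%. No special measure applies. → 28%.
Line D: printing paper → 3.1; uncoated → 3.1.1; in sheets → 3.1.1.1. Scheduled 12%. quota on 3.1.1.1 open → in-quota 10%; Maristan agreement on 3.1.2: 3.1.1.1 not covered. → 10%.
Line E: printing paper → 3.1; coated → 3.1.2; in sheets → 3.1.2.2. Scheduled 13%. Umbrial agreement on 3.2.2.1: 3.1.2.2 not covered. → 13%.
Sum: 13% + 19% + 28% + 10% + 13% = 83%.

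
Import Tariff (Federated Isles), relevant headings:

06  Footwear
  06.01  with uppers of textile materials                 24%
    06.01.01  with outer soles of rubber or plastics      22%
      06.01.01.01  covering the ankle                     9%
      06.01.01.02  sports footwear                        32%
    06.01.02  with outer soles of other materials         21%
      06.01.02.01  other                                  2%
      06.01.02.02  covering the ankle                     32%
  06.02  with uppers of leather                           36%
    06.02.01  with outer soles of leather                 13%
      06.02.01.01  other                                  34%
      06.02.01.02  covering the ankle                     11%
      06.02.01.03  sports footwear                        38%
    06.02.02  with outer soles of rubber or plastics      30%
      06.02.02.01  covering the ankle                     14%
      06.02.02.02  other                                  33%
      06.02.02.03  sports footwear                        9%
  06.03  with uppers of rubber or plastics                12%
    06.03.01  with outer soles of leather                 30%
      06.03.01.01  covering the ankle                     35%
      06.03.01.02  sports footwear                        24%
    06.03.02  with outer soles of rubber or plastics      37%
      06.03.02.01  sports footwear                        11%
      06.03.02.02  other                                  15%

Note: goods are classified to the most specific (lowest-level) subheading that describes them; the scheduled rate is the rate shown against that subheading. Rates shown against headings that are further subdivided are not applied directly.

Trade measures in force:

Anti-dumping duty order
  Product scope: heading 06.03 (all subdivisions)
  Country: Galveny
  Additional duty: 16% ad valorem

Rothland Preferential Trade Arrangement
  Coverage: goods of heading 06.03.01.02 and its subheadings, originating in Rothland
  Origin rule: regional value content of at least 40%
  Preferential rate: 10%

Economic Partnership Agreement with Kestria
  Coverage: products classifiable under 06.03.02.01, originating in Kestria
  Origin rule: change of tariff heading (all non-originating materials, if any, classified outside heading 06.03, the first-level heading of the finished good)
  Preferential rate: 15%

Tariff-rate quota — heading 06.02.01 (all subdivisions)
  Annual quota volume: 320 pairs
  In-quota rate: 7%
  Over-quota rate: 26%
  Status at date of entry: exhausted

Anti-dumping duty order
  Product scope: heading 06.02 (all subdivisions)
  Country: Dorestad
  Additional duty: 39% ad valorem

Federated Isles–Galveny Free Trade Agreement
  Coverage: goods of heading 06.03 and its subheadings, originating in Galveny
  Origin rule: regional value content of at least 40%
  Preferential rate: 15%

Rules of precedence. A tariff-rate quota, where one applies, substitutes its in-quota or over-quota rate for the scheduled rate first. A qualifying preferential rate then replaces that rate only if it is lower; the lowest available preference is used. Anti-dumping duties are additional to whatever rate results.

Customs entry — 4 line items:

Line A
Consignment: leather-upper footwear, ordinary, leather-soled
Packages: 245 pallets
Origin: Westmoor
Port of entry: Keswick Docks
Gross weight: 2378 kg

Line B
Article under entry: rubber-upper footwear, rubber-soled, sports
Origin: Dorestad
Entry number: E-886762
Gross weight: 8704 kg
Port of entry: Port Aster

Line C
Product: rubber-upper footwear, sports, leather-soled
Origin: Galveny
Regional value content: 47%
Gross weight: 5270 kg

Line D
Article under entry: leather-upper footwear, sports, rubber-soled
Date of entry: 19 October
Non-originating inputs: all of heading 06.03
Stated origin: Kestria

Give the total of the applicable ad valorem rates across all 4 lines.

Line A: leather-upper → 06.02; leather-soled → 06.02.01; ordinary → 06.02.01.01. Scheduled 34%. quota on 06.02.01 exhausted → over-quota 26%. → 26%.
Line B: rubber-upper → 06.03; rubber-soled → 06.03.02; sports → 06.03.02.01. Scheduled 11%. No special measure applies. → 11%.
Line C: rubber-upper → 06.03; leather-soled → 06.03.01; sports → 06.03.01.02. Scheduled 24%. Galveny agreement on 06.03: RVC ≥ 40% → 15% available; preferential 15%; anti-dumping (Galveny, 06.03): +16%; total 15% + 16% = 31%. → 31%.
Line D: leather-upper → 06.02; rubber-soled → 06.02.02; sports → 06.02.02.03. Scheduled 9%. Kestria agreement on 06.03.02.01: 06.02.02.03 not covered. → 9%.
Sum: 26% + 11% + 31% + 9% = 77%.

77%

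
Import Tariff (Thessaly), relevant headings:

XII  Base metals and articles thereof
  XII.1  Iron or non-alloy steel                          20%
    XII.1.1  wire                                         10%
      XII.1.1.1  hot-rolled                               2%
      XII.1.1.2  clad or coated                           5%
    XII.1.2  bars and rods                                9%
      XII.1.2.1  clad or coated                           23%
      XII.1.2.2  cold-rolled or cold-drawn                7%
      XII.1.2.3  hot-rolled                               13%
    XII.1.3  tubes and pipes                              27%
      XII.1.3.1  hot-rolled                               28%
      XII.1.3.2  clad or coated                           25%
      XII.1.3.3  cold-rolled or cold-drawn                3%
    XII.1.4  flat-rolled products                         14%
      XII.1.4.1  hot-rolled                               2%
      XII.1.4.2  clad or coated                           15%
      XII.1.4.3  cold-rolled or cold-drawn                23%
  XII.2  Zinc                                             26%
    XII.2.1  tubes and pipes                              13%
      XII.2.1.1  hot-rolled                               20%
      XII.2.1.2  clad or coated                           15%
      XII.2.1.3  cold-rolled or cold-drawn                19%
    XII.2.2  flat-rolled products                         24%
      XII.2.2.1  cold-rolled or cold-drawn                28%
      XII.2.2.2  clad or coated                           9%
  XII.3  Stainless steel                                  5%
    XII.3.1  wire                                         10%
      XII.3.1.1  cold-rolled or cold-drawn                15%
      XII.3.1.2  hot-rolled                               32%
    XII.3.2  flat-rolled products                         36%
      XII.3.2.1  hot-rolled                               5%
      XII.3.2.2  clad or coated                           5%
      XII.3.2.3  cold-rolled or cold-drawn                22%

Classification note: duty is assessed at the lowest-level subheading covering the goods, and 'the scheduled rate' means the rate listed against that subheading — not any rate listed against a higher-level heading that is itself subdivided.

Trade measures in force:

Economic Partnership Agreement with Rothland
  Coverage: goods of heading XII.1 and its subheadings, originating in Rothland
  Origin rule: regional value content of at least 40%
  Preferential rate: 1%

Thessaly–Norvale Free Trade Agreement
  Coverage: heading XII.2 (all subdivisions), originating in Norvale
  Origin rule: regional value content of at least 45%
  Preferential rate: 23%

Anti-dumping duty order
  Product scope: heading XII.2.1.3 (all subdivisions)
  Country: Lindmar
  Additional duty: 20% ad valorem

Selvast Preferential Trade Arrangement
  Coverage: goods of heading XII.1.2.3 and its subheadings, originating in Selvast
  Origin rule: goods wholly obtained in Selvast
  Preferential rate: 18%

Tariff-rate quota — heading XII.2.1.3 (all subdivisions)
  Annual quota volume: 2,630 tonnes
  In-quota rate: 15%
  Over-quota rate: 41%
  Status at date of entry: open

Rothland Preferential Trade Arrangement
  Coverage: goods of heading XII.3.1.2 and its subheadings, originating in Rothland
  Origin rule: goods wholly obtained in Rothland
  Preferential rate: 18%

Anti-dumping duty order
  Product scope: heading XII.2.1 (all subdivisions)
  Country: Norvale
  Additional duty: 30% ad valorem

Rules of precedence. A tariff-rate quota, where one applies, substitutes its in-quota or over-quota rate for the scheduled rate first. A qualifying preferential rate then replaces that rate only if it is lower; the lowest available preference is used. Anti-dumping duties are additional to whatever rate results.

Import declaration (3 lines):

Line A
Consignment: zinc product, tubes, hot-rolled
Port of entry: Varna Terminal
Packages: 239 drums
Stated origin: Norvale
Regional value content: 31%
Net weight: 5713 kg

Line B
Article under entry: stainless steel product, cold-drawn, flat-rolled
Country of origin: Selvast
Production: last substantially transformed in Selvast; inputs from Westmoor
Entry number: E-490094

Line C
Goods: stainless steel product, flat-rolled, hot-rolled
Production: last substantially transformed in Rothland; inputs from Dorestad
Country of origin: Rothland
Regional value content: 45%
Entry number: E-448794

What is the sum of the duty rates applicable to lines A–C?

Line A: zinc → XII.2; tubes → XII.2.1; hot-rolled → XII.2.1.1. Scheduled 20%. Norvale agreement on XII.2: RVC < 45%; anti-dumping (Norvale, XII.2.1): +30%; total 20% + 30% = 50%. → 50%.
Line B: stainless steel → XII.3; flat-rolled → XII.3.2; cold-drawn → XII.3.2.3. Scheduled 22%. Selvast agreement on XII.1.2.3: XII.3.2.3 not covered. → 22%.
Line C: stainless steel → XII.3; flat-rolled → XII.3.2; hot-rolled → XII.3.2.1. Scheduled 5%. Rothland agreement on XII.1: XII.3.2.1 not covered; Rothland agreement on XII.3.1.2: XII.3.2.1 not covered. → 5%.
Sum: 50% + 22% + 5% = 77%.

77%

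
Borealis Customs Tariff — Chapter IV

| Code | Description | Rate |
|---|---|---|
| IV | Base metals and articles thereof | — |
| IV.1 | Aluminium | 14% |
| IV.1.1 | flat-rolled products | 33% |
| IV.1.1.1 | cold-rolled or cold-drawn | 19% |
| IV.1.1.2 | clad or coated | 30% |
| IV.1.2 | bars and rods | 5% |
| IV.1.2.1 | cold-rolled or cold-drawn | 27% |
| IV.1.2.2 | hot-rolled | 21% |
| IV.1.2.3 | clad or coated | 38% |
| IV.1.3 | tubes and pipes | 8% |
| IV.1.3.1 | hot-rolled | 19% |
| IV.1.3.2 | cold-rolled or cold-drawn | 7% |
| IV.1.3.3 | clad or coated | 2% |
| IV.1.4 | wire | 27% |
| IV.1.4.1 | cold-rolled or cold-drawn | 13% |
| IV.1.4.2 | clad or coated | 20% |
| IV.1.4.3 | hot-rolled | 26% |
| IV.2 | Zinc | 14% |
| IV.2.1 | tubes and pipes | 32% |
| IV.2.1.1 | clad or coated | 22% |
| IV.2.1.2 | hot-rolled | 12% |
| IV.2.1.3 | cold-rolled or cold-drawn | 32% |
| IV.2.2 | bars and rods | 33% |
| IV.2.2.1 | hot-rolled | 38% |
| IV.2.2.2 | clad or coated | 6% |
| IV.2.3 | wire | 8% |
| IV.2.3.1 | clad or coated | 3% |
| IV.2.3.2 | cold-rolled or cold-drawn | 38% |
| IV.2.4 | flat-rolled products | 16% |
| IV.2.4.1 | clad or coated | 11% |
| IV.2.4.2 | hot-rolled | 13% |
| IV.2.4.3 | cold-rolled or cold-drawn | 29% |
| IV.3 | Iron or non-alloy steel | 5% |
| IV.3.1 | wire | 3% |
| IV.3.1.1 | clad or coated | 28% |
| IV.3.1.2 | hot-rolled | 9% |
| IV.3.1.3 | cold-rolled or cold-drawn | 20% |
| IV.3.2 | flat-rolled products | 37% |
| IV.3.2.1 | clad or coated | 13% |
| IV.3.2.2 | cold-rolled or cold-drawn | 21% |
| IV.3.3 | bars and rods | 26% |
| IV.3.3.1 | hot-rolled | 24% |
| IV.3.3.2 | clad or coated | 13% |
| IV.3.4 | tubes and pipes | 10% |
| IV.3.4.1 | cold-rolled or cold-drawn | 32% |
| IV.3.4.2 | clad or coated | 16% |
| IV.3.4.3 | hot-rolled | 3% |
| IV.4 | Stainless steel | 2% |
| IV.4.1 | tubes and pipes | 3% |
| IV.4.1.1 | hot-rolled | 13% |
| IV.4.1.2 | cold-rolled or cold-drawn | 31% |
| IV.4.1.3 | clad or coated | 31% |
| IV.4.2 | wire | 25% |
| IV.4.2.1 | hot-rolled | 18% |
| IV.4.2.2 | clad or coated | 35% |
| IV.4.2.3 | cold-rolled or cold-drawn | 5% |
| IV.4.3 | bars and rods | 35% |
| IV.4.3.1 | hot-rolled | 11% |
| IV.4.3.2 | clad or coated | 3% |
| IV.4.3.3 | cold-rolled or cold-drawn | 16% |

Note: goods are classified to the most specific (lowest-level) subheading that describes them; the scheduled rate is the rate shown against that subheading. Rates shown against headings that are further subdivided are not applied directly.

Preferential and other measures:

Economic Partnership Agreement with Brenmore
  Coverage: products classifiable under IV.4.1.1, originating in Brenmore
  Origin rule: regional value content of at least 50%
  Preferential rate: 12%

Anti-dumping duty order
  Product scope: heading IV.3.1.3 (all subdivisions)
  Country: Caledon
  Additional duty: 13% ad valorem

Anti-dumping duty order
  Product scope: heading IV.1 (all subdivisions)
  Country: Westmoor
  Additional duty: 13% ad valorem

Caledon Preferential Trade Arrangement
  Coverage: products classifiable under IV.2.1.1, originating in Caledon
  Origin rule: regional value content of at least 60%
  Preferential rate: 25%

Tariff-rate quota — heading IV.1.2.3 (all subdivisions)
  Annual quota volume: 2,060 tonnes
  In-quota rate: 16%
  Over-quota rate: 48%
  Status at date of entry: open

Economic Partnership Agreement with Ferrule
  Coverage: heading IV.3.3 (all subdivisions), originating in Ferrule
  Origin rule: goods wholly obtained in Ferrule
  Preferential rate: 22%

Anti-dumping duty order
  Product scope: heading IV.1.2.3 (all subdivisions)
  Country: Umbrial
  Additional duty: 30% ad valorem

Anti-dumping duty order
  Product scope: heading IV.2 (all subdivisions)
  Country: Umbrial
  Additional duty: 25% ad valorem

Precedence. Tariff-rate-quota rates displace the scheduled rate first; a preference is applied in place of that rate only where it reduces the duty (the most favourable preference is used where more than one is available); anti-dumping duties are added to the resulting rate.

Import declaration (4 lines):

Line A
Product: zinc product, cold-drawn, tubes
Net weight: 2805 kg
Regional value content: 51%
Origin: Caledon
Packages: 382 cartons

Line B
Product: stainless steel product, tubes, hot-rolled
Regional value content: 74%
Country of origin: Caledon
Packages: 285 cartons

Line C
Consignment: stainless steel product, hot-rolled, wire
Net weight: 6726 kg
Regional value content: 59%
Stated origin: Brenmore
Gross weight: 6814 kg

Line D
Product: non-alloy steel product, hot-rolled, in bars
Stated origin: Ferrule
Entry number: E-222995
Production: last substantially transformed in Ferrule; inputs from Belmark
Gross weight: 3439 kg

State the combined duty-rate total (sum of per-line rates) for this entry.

87%

Line A: zinc → IV.2; tubes → IV.2.1; cold-drawn → IV.2.1.3. Scheduled 32%. Caledon agreement on IV.2.1.1: IV.2.1.3 not covered. → 32%.
Line B: stainless steel → IV.4; tubes → IV.4.1; hot-rolled → IV.4.1.1. Scheduled 13%. Caledon agreement on IV.2.1.1: IV.4.1.1 not covered. → 13%.
Line C: stainless steel → IV.4; wire → IV.4.2; hot-rolled → IV.4.2.1. Scheduled 18%. Brenmore agreement on IV.4.1.1: IV.4.2.1 not covered. → 18%.
Line D: non-alloy steel → IV.3; in bars → IV.3.3; hot-rolled → IV.3.3.1. Scheduled 24%. Ferrule agreement on IV.3.3: not wholly obtained. → 24%.
Sum: 32% + 13% + 18% + 24% = 87%.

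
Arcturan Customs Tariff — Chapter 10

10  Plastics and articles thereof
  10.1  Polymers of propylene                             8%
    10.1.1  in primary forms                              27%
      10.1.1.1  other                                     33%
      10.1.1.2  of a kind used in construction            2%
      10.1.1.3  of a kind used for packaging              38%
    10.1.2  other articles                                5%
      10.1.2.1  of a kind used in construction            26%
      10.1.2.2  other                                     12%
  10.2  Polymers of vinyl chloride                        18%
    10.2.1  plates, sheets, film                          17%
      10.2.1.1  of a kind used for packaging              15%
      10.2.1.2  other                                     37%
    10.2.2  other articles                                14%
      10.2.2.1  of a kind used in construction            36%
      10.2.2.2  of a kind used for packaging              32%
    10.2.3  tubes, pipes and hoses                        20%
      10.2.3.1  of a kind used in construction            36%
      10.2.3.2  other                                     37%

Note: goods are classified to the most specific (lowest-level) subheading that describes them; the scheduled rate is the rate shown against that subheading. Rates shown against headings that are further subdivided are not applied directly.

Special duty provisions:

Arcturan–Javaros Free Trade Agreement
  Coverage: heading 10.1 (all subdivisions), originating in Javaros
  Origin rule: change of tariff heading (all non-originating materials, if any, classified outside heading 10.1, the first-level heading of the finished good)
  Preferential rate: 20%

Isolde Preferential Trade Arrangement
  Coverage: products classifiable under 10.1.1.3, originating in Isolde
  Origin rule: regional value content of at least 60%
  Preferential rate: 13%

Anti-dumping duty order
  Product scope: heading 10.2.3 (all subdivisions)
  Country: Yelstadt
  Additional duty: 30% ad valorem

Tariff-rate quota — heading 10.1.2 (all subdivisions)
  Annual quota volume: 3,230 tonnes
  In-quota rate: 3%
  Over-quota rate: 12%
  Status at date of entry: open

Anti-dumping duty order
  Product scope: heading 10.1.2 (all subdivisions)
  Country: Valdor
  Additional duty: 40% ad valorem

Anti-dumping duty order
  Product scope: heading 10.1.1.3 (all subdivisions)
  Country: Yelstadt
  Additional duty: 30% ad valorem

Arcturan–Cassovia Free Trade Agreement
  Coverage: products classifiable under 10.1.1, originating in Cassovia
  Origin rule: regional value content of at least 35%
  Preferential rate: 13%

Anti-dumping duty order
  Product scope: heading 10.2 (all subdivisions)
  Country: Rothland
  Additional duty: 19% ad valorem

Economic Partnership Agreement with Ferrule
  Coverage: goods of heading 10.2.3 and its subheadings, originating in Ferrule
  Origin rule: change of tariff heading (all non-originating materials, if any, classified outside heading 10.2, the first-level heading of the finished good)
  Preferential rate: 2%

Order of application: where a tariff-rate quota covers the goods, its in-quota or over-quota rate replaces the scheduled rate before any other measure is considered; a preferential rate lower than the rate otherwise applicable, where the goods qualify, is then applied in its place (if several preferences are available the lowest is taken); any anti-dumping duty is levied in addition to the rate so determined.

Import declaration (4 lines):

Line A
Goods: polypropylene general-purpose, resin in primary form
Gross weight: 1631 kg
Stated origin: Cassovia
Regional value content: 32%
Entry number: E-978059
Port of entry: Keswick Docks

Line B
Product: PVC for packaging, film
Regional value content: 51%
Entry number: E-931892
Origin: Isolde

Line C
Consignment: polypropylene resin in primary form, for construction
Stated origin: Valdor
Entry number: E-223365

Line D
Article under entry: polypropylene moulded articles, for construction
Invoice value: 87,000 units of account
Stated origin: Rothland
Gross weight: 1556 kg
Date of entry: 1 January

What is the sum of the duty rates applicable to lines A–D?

53%

Line A: polypropylene → 10.1; resin in primary form → 10.1.1; general-purpose → 10.1.1.1. Scheduled 33%. Cassovia agreement on 10.1.1: RVC < 35%. → 33%.
Line B: PVC → 10.2; film → 10.2.1; for packaging → 10.2.1.1. Scheduled 15%. Isolde agreement on 10.1.1.3: 10.2.1.1 not covered. → 15%.
Line C: polypropylene → 10.1; resin in primary form → 10.1.1; for construction → 10.1.1.2. Scheduled 2%. No special measure applies. → 2%.
Line D: polypropylene → 10.1; moulded articles → 10.1.2; for construction → 10.1.2.1. Scheduled 26%. quota on 10.1.2 open → in-quota 3%. → 3%.
Sum: 33% + 15% + 2% + 3% = 53%.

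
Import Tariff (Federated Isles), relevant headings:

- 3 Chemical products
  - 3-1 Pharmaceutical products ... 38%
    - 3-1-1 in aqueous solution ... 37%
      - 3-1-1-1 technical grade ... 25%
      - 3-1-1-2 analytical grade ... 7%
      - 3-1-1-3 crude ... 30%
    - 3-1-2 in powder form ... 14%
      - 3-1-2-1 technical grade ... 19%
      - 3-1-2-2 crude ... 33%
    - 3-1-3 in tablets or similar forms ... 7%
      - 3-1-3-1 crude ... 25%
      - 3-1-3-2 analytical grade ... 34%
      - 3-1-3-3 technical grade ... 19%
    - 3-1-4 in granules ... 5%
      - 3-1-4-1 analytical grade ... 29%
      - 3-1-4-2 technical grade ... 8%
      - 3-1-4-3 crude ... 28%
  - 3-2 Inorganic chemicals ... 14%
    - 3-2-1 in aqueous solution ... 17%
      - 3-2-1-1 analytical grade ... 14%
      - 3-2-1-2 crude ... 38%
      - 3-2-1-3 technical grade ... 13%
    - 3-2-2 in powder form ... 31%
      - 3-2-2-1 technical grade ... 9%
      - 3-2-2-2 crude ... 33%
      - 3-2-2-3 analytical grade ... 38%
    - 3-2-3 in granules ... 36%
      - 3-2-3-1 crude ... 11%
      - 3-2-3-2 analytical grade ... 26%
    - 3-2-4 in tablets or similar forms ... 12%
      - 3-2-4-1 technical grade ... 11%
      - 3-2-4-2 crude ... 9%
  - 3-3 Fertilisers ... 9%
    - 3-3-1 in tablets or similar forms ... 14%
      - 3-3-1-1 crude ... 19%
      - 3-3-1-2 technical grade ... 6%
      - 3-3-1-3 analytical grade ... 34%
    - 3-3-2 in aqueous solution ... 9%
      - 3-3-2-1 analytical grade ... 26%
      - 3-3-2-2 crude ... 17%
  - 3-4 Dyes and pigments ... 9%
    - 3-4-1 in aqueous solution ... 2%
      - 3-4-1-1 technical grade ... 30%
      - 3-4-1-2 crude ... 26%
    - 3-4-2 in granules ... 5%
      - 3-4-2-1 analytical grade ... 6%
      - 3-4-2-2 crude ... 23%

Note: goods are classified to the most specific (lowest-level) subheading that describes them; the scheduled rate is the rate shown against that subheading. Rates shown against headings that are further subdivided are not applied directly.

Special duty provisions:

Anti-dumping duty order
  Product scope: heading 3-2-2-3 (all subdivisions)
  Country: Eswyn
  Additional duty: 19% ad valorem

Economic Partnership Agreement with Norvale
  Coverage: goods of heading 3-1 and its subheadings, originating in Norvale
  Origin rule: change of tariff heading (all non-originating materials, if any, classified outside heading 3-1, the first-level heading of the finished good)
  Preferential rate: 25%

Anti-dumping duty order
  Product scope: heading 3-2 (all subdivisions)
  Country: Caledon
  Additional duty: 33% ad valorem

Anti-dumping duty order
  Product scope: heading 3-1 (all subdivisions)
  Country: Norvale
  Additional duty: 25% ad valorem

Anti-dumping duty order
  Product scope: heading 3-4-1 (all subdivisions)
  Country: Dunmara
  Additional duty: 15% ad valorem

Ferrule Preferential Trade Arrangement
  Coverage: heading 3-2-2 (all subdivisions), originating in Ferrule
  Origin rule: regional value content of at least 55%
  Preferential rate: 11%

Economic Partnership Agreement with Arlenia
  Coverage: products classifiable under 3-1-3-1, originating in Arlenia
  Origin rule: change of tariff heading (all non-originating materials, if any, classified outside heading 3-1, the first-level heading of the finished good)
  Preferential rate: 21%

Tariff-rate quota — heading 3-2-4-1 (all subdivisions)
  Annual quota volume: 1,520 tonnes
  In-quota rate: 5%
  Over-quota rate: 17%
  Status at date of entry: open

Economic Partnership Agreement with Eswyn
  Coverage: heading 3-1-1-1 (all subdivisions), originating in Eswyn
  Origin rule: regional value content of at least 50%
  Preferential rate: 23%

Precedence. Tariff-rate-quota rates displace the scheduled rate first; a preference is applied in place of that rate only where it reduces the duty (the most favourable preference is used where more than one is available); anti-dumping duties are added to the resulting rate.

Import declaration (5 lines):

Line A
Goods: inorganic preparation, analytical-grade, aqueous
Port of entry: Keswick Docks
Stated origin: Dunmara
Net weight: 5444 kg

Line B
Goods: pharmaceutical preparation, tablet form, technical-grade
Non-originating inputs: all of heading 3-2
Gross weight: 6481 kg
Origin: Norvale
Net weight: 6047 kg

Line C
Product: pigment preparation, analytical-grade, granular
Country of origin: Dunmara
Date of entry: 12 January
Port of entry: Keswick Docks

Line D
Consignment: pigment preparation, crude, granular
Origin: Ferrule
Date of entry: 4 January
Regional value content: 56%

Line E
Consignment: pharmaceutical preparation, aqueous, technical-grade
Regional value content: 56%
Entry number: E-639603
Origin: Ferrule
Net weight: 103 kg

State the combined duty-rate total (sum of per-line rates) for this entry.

Line A: inorganic → 3-2; aqueous → 3-2-1; analytical-grade → 3-2-1-1. Scheduled 14%. No special measure applies. → 14%.
Line B: pharmaceutical → 3-1; tablet form → 3-1-3; technical-grade → 3-1-3-3. Scheduled 19%. Norvale agreement on 3-1: CTH met → 25% available; preference 25% not lower than 19% → no reduction; anti-dumping (Norvale, 3-1): +25%; total 19% + 25% = 44%. → 44%.
Line C: pigment → 3-4; granular → 3-4-2; analytical-grade → 3-4-2-1. Scheduled 6%. No special measure applies. → 6%.
Line D: pigment → 3-4; granular → 3-4-2; crude → 3-4-2-2. Scheduled 23%. Ferrule agreement on 3-2-2: 3-4-2-2 not covered. → 23%.
Line E: pharmaceutical → 3-1; aqueous → 3-1-1; technical-grade → 3-1-1-1. Scheduled 25%. Ferrule agreement on 3-2-2: 3-1-1-1 not covered. → 25%.
Sum: 14% + 44% + 6% + 23% + 25% = 112%.

112%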